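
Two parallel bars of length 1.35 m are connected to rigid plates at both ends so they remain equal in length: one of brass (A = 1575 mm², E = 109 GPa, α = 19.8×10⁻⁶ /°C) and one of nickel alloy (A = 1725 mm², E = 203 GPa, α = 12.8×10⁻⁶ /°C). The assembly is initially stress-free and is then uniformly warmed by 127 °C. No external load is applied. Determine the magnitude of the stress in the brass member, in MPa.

Both members must finish at the same length. With the larger α, the brass tends to over-expand; the plates restrain it, putting the brass in compression and the nickel alloy in tension. With no external load the two internal forces are equal and opposite, magnitude P.
Setting the final lengths equal and cancelling L: (α₁ − α₂)ΔT = P/(A₁E₁) + P/(A₂E₂).
|α₁ − α₂|·ΔT = 7×10⁻⁶ × 127 = 0.000889.
1/(A₁E₁) + 1/(A₂E₂) = 1/(1575×109×10³) + 1/(1725×203×10³) = 8.681×10⁻⁹ N⁻¹.
P = 0.000889 / 8.681×10⁻⁹ = 102400 N = 102.4 kN.
σ_{brass} = P/A₁ = 102400/1575 = 65.02 MPa, compressive.

σ ≈ 65 MPa (compressive)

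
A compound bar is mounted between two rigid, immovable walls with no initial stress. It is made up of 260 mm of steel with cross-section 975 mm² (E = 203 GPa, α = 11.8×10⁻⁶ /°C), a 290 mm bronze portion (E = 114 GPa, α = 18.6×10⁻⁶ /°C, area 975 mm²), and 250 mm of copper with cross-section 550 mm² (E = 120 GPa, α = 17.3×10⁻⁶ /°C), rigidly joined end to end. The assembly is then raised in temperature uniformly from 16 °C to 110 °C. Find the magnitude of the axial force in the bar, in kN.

If the supports were absent, the total length change would be Σ αᵢΔT Lᵢ = 11.8×10⁻⁶×94×260 + 18.6×10⁻⁶×94×290 + 17.3×10⁻⁶×94×250 = 1.202 mm.
Since the ends are fixed, an axial force P builds up, equal in every segment, with P · Σ Lᵢ/(AᵢEᵢ) = δ_free.
The series flexibility is Σ Lᵢ/(AᵢEᵢ) = 260/(975×203×10³) + 290/(975×114×10³) + 250/(550×120×10³) = 7.711×10⁻⁶ mm/N.
P = 1.202 / 7.711×10⁻⁶ = 155900 N = 155.9 kN, compressive.

P ≈ 156 kN (compressive)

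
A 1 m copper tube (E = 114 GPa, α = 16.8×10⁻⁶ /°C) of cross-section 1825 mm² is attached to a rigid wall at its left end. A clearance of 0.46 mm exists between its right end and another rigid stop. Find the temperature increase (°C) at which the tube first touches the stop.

ΔT ≈ 27.4 °C

The gap closes when αΔT L = 0.46 mm, since the tube is still unstressed at that instant.
So ΔT = g/(αL) = 0.46/(16.8×10⁻⁶ × 1000) = 27.38 °C.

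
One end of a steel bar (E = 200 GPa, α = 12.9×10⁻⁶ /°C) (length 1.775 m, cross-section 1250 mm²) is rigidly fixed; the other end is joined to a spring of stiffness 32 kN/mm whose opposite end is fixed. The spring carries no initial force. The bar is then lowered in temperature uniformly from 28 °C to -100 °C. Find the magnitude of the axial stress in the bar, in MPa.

σ ≈ 61.1 MPa (tensile)

The unrestrained thermal change is αΔT L = 12.9×10⁻⁶ × 128 × 1775 = 2.931 mm.
Let P be the tensile force in the spring. The bar extends elastically by PL/(AE) and the spring stretches by P/k; together these equal δ_free.
So P = δ_free / [L/(AE) + 1/k] = 2.931 / [ 1775/(1250×200×10³) + 1/(32×10³) ].
P = 2.931 / 3.835×10⁻⁵ = 76420 N.
σ = P/A = 76420/1250 = 61.14 MPa.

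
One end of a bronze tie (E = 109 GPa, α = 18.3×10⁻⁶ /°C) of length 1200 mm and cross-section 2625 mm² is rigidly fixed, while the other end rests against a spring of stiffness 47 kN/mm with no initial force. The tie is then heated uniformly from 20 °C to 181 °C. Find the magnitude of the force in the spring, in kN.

Free thermal expansion: δ_free = αΔT L = 18.3×10⁻⁶ × 161 × 1200 = 3.536 mm.
With a force P in the spring, the elastic change of the tie is PL/(AE) and that of the spring is P/k; compatibility requires their sum to equal δ_free.
So P = δ_free / [L/(AE) + 1/k] = 3.536 / [ 1200/(2625×109×10³) + 1/(47×10³) ].
P = 3.536 / 2.547×10⁻⁵ = 138800 N.

P ≈ 139 kN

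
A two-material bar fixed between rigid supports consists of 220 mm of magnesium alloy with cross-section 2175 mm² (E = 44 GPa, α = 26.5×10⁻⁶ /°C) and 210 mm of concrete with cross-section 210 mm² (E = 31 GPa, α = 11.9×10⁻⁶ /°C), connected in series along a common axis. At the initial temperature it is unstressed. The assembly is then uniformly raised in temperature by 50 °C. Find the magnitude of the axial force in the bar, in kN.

P ≈ 12.1 kN (compressive)

Free thermal expansion of the whole bar: Σ αᵢΔT Lᵢ = 26.5×10⁻⁶×50×220 + 11.9×10⁻⁶×50×210 = 0.4164 mm.
The walls prevent any net length change, so an axial force P (same in every segment) develops. Compatibility: P · Σ Lᵢ/(AᵢEᵢ) = δ_free.
The series flexibility is Σ Lᵢ/(AᵢEᵢ) = 220/(2175×44×10³) + 210/(210×31×10³) = 3.456×10⁻⁵ mm/N.
So P = 0.4164 / 3.456×10⁻⁵ = 12.05 kN, compressive.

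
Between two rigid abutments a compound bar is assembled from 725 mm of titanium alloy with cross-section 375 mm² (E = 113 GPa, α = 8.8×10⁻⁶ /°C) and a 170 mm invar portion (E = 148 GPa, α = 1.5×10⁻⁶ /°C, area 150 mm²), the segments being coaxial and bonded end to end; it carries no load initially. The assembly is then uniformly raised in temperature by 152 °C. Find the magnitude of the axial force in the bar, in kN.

If the supports were absent, the total length change would be Σ αᵢΔT Lᵢ = 8.8×10⁻⁶×152×725 + 1.5×10⁻⁶×152×170 = 1.009 mm.
The walls prevent any net length change, so an axial force P (same in every segment) develops. Compatibility: P · Σ Lᵢ/(AᵢEᵢ) = δ_free.
Σ Lᵢ/(AᵢEᵢ) = 725/(375×113×10³) + 170/(150×148×10³) = 2.477×10⁻⁵ mm/N.
P = 1.009 / 2.477×10⁻⁵ = 40720 N = 40.72 kN, compressive.

P ≈ 40.7 kN (compressive)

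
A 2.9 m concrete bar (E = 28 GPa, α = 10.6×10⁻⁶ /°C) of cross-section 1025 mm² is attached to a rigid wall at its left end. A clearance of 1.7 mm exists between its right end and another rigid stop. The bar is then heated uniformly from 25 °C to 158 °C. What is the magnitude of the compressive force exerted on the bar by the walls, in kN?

Unrestrained expansion: δ_free = αΔT L = 10.6×10⁻⁶ × 133 × 2900 = 4.088 mm.
This exceeds the 1.7 mm gap, so the wall pushes back. The portion of expansion that must be recovered elastically is δ_free − gap = 4.088 − 1.7 = 2.388 mm.
That suppressed elongation corresponds to σ = E·Δ/L = 28×10³ × 2.388/2900 = 23.06 MPa.
Force on the wall = σA = 23.06 × 1025 mm² = 23.64 kN.

P ≈ 23.6 kN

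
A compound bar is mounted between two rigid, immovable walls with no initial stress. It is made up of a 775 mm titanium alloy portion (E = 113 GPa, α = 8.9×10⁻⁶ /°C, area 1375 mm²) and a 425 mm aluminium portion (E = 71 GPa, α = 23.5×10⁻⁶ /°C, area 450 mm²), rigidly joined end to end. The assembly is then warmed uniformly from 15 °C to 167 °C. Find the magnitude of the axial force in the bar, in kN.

If the supports were absent, the total length change would be Σ αᵢΔT Lᵢ = 8.9×10⁻⁶×152×775 + 23.5×10⁻⁶×152×425 = 2.567 mm.
Since the ends are fixed, an axial force P builds up, equal in every segment, with P · Σ Lᵢ/(AᵢEᵢ) = δ_free.
Σ Lᵢ/(AᵢEᵢ) = 775/(1375×113×10³) + 425/(450×71×10³) = 1.829×10⁻⁵ mm/N.
P = 2.567 / 1.829×10⁻⁵ = 140300 N = 140.3 kN, compressive.

P ≈ 140 kN (compressive)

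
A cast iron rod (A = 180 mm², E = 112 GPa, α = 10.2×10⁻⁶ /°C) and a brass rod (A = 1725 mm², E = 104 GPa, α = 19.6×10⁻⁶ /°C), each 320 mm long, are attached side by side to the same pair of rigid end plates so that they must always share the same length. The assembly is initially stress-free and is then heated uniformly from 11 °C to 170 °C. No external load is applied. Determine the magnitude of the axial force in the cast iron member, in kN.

P ≈ 27.1 kN (tensile in the cast iron)

Both members must finish at the same length. With the larger α, the brass tends to over-expand; the plates restrain it, putting the brass in compression and the cast iron in tension. With no external load the two internal forces are equal and opposite, magnitude P.
Compatibility of the two members (thermal + elastic change equal): (α₁ − α₂)ΔT = P·[1/(A₁E₁) + 1/(A₂E₂)].
|α₁ − α₂|·ΔT = 9.4×10⁻⁶ × 159 = 0.001495.
1/(A₁E₁) + 1/(A₂E₂) = 1/(180×112×10³) + 1/(1725×104×10³) = 5.518×10⁻⁸ N⁻¹.
So P = 0.001495 / 5.518×10⁻⁸ = 27.09 kN.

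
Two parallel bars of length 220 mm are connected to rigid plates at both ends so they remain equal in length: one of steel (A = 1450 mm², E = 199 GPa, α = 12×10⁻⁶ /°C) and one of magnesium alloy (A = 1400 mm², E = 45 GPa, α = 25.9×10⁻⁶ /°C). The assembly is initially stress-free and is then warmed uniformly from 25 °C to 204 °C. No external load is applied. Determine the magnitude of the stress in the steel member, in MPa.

σ ≈ 88.7 MPa (tensile)

Equilibrium of a rigid end plate with no external load gives equal and opposite internal forces ±P in the two members. Since α_{magnesium alloy} > α_{steel}, heating drives the magnesium alloy into compression and the steel into tension.
Equating the net (thermal + elastic) strains gives |α₁ − α₂|·ΔT = P·[1/(A₁E₁) + 1/(A₂E₂)].
|α₁ − α₂|·ΔT = 13.9×10⁻⁶ × 179 = 0.002488.
1/(A₁E₁) + 1/(A₂E₂) = 1/(1450×199×10³) + 1/(1400×45×10³) = 1.934×10⁻⁸ N⁻¹.
P = 0.002488 / 1.934×10⁻⁸ = 128700 N = 128.7 kN.
σ_{steel} = P/A₁ = 128700/1450 = 88.73 MPa, tensile.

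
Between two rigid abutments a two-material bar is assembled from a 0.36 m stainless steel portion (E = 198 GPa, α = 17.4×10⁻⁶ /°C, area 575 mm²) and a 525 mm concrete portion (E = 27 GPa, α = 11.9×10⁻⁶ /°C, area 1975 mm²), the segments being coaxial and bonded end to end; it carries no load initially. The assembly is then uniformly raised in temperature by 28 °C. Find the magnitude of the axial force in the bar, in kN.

If the supports were absent, the total length change would be Σ αᵢΔT Lᵢ = 17.4×10⁻⁶×28×360 + 11.9×10⁻⁶×28×525 = 0.3503 mm.
The rigid supports impose zero overall length change; the single axial force P common to all segments must satisfy P Σ Lᵢ/(AᵢEᵢ) = δ_free.
The series flexibility is Σ Lᵢ/(AᵢEᵢ) = 360/(575×198×10³) + 525/(1975×27×10³) = 1.301×10⁻⁵ mm/N.
P = 0.3503 / 1.301×10⁻⁵ = 26930 N = 26.93 kN, compressive.

P ≈ 26.9 kN (compressive)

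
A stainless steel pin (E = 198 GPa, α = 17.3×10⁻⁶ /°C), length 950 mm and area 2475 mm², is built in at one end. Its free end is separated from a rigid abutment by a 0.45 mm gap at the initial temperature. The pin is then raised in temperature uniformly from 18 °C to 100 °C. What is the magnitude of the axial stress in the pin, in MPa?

σ ≈ 187 MPa (compressive)

If the wall were absent the pin would grow by αΔT L = 17.3×10⁻⁶ × 82 × 950 = 1.348 mm.
This exceeds the 0.45 mm gap, so the wall pushes back. The portion of expansion that must be recovered elastically is δ_free − gap = 1.348 − 0.45 = 0.8977 mm.
So σ = E(δ_free − g)/L = 198×10³ × 0.8977/950 = 187.1 MPa.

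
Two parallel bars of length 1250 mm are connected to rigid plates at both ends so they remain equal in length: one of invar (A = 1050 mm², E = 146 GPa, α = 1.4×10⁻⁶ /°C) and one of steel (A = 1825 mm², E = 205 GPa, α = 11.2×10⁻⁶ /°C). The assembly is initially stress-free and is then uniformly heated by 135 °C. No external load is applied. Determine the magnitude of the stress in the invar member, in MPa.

Both members must finish at the same length. With the larger α, the steel tends to over-expand; the plates restrain it, putting the steel in compression and the invar in tension. With no external load the two internal forces are equal and opposite, magnitude P.
Compatibility of the two members (thermal + elastic change equal): (α₁ − α₂)ΔT = P·[1/(A₁E₁) + 1/(A₂E₂)].
|α₁ − α₂|·ΔT = 9.8×10⁻⁶ × 135 = 0.001323.
1/(A₁E₁) + 1/(A₂E₂) = 1/(1050×146×10³) + 1/(1825×205×10³) = 9.196×10⁻⁹ N⁻¹.
P = 0.001323 / 9.196×10⁻⁹ = 143900 N = 143.9 kN.
σ_{invar} = P/A₁ = 143900/1050 = 137 MPa, tensile.

σ ≈ 137 MPa (tensile)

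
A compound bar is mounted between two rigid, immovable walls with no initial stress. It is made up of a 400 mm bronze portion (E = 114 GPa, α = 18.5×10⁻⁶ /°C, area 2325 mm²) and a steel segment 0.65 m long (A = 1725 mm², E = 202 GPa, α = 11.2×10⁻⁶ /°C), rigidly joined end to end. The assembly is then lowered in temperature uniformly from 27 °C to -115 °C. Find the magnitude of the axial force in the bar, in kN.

P ≈ 618 kN (tensile)

With the walls removed the bar would change length by δ_free = Σ αᵢΔT Lᵢ = 18.5×10⁻⁶×142×400 + 11.2×10⁻⁶×142×650 = 2.085 mm.
Since the ends are fixed, an axial force P builds up, equal in every segment, with P · Σ Lᵢ/(AᵢEᵢ) = δ_free.
Σ Lᵢ/(AᵢEᵢ) = 400/(2325×114×10³) + 650/(1725×202×10³) = 3.375×10⁻⁶ mm/N.
Hence P = δ_free / Σ(L/AE) = 2.085/3.375×10⁻⁶ = 617.7 kN (tensile).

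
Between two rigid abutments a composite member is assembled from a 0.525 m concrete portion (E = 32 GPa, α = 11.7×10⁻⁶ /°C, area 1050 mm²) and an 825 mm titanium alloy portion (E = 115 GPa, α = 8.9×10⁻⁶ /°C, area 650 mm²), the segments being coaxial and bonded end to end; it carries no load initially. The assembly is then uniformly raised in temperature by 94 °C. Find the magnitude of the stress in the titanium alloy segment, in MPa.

Free thermal expansion of the whole bar: Σ αᵢΔT Lᵢ = 11.7×10⁻⁶×94×525 + 8.9×10⁻⁶×94×825 = 1.268 mm.
The walls prevent any net length change, so an axial force P (same in every segment) develops. Compatibility: P · Σ Lᵢ/(AᵢEᵢ) = δ_free.
Σ Lᵢ/(AᵢEᵢ) = 525/(1050×32×10³) + 825/(650×115×10³) = 2.666×10⁻⁵ mm/N.
P = 1.268 / 2.666×10⁻⁵ = 47540 N = 47.54 kN, compressive.
σ_{titanium alloy} = P / A = 47540 / 650 = 73.14 MPa.

σ ≈ 73.1 MPa (compressive)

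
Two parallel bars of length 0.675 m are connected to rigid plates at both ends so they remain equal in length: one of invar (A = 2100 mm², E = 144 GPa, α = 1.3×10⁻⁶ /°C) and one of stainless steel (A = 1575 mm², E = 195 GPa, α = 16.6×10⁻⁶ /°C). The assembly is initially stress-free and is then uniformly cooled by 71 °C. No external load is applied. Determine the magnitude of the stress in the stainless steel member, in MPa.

The stainless steel has the larger α, so on cooling it would change length more than the invar if both were free. The rigid plates force a common final length, so the stainless steel is put into tension and the invar into compression, with equal and opposite forces P (no external load).
Setting the final lengths equal and cancelling L: (α₁ − α₂)ΔT = P/(A₁E₁) + P/(A₂E₂).
|α₁ − α₂|·ΔT = 15.3×10⁻⁶ × 71 = 0.001086.
1/(A₁E₁) + 1/(A₂E₂) = 1/(2100×144×10³) + 1/(1575×195×10³) = 6.563×10⁻⁹ N⁻¹.
P = 0.001086 / 6.563×10⁻⁹ = 165500 N = 165.5 kN.
σ_{stainless steel} = P/A₂ = 165500/1575 = 105.1 MPa, tensile.

σ ≈ 105 MPa (tensile)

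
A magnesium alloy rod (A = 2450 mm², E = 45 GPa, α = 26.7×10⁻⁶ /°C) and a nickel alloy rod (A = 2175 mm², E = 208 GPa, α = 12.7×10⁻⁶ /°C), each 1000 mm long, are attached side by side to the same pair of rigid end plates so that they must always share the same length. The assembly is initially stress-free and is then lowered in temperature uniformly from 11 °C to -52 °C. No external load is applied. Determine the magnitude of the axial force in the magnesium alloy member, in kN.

P ≈ 78.2 kN (tensile in the magnesium alloy)

Equilibrium of a rigid end plate with no external load gives equal and opposite internal forces ±P in the two members. Since α_{magnesium alloy} > α_{nickel alloy}, cooling drives the magnesium alloy into tension and the nickel alloy into compression.
Equating the net (thermal + elastic) strains gives |α₁ − α₂|·ΔT = P·[1/(A₁E₁) + 1/(A₂E₂)].
|α₁ − α₂|·ΔT = 14×10⁻⁶ × 63 = 0.000882.
1/(A₁E₁) + 1/(A₂E₂) = 1/(2450×45×10³) + 1/(2175×208×10³) = 1.128×10⁻⁸ N⁻¹.
P = 0.000882 / 1.128×10⁻⁸ = 78190 N = 78.19 kN.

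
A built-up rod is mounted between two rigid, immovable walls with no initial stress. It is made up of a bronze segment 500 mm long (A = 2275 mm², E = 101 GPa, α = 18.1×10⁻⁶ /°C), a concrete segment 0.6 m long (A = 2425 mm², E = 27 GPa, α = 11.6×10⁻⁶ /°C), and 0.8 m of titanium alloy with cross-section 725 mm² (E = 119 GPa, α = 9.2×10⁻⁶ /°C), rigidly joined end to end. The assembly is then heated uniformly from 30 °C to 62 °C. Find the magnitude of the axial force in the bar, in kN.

If the supports were absent, the total length change would be Σ αᵢΔT Lᵢ = 18.1×10⁻⁶×32×500 + 11.6×10⁻⁶×32×600 + 9.2×10⁻⁶×32×800 = 0.7478 mm.
The rigid supports impose zero overall length change; the single axial force P common to all segments must satisfy P Σ Lᵢ/(AᵢEᵢ) = δ_free.
Σ Lᵢ/(AᵢEᵢ) = 500/(2275×101×10³) + 600/(2425×27×10³) + 800/(725×119×10³) = 2.061×10⁻⁵ mm/N.
Hence P = δ_free / Σ(L/AE) = 0.7478/2.061×10⁻⁵ = 36.28 kN (compressive).

P ≈ 36.3 kN (compressive)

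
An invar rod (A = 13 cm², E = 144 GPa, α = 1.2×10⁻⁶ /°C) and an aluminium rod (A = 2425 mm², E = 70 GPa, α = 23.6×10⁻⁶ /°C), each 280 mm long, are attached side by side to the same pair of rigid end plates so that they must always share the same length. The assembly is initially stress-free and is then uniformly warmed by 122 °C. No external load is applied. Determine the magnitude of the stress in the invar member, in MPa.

Equilibrium of a rigid end plate with no external load gives equal and opposite internal forces ±P in the two members. Since α_{aluminium} > α_{invar}, heating drives the aluminium into compression and the invar into tension.
Setting the final lengths equal and cancelling L: (α₁ − α₂)ΔT = P/(A₁E₁) + P/(A₂E₂).
|α₁ − α₂|·ΔT = 22.4×10⁻⁶ × 122 = 0.002733.
1/(A₁E₁) + 1/(A₂E₂) = 1/(1300×144×10³) + 1/(2425×70×10³) = 1.123×10⁻⁸ N⁻¹.
So P = 0.002733 / 1.123×10⁻⁸ = 243.3 kN.
σ_{invar} = P/A₁ = 243300/1300 = 187.1 MPa, tensile.

σ ≈ 187 MPa (tensile)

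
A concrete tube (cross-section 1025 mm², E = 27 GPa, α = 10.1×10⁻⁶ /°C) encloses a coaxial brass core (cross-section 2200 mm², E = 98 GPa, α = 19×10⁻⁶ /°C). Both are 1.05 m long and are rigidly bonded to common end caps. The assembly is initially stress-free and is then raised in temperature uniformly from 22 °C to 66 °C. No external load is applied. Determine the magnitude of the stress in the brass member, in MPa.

Both members must finish at the same length. With the larger α, the brass tends to over-expand; the plates restrain it, putting the brass in compression and the concrete in tension. With no external load the two internal forces are equal and opposite, magnitude P.
Setting the final lengths equal and cancelling L: (α₁ − α₂)ΔT = P/(A₁E₁) + P/(A₂E₂).
|α₁ − α₂|·ΔT = 8.9×10⁻⁶ × 44 = 0.0003916.
1/(A₁E₁) + 1/(A₂E₂) = 1/(1025×27×10³) + 1/(2200×98×10³) = 4.077×10⁻⁸ N⁻¹.
P = 0.0003916 / 4.077×10⁻⁸ = 9605 N = 9.605 kN.
σ_{brass} = P/A₂ = 9605/2200 = 4.366 MPa, compressive.

σ ≈ 4.37 MPa (compressive)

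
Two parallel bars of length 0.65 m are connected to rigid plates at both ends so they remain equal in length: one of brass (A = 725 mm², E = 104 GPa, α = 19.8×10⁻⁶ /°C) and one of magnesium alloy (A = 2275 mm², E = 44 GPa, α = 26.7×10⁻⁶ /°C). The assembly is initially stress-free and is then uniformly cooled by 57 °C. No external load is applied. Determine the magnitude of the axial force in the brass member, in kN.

Equilibrium of a rigid end plate with no external load gives equal and opposite internal forces ±P in the two members. Since α_{magnesium alloy} > α_{brass}, cooling drives the magnesium alloy into tension and the brass into compression.
Equating the net (thermal + elastic) strains gives |α₁ − α₂|·ΔT = P·[1/(A₁E₁) + 1/(A₂E₂)].
|α₁ − α₂|·ΔT = 6.9×10⁻⁶ × 57 = 0.0003933.
1/(A₁E₁) + 1/(A₂E₂) = 1/(725×104×10³) + 1/(2275×44×10³) = 2.325×10⁻⁸ N⁻¹.
So P = 0.0003933 / 2.325×10⁻⁸ = 16.91 kN.

P ≈ 16.9 kN (compressive in the brass)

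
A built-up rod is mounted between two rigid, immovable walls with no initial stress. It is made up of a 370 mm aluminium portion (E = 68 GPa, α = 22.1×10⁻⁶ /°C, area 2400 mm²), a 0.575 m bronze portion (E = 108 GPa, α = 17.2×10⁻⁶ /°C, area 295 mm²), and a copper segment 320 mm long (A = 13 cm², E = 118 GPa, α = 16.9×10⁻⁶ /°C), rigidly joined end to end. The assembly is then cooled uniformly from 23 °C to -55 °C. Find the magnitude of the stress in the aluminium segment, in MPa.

Free thermal contraction of the whole bar: Σ αᵢΔT Lᵢ = 22.1×10⁻⁶×78×370 + 17.2×10⁻⁶×78×575 + 16.9×10⁻⁶×78×320 = 1.831 mm.
Since the ends are fixed, an axial force P builds up, equal in every segment, with P · Σ Lᵢ/(AᵢEᵢ) = δ_free.
Σ Lᵢ/(AᵢEᵢ) = 370/(2400×68×10³) + 575/(295×108×10³) + 320/(1300×118×10³) = 2.24×10⁻⁵ mm/N.
Hence P = δ_free / Σ(L/AE) = 1.831/2.24×10⁻⁵ = 81.74 kN (tensile).
σ_{aluminium} = P / A = 81740 / 2400 = 34.06 MPa.

σ ≈ 34.1 MPa (tensile)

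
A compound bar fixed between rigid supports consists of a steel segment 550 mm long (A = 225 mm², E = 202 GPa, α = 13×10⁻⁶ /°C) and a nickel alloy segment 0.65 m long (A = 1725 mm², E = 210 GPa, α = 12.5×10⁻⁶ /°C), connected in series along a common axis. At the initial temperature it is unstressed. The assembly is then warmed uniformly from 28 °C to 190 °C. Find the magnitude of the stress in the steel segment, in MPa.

σ ≈ 791 MPa (compressive)

If the supports were absent, the total length change would be Σ αᵢΔT Lᵢ = 13×10⁻⁶×162×550 + 12.5×10⁻⁶×162×650 = 2.475 mm.
The rigid supports impose zero overall length change; the single axial force P common to all segments must satisfy P Σ Lᵢ/(AᵢEᵢ) = δ_free.
The series flexibility is Σ Lᵢ/(AᵢEᵢ) = 550/(225×202×10³) + 650/(1725×210×10³) = 1.39×10⁻⁵ mm/N.
Hence P = δ_free / Σ(L/AE) = 2.475/1.39×10⁻⁵ = 178.1 kN (compressive).
σ_{steel} = P / A = 178100 / 225 = 791.5 MPa.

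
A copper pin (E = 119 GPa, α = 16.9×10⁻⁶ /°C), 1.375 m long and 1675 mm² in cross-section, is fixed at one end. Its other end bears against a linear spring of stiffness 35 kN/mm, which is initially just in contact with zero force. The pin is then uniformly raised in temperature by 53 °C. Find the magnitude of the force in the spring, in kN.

P ≈ 34.7 kN

Free thermal expansion: δ_free = αΔT L = 16.9×10⁻⁶ × 53 × 1375 = 1.232 mm.
With a force P in the spring, the elastic change of the pin is PL/(AE) and that of the spring is P/k; compatibility requires their sum to equal δ_free.
So P = δ_free / [L/(AE) + 1/k] = 1.232 / [ 1375/(1675×119×10³) + 1/(35×10³) ].
P = 1.232 / 3.547×10⁻⁵ = 34720 N.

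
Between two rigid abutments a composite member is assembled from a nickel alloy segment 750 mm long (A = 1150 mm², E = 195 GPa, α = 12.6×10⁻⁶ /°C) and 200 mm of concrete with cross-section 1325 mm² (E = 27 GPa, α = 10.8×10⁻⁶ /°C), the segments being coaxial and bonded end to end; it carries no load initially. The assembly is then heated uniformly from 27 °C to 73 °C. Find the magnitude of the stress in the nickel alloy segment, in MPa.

σ ≈ 52 MPa (compressive)

Free thermal expansion of the whole bar: Σ αᵢΔT Lᵢ = 12.6×10⁻⁶×46×750 + 10.8×10⁻⁶×46×200 = 0.5341 mm.
The walls prevent any net length change, so an axial force P (same in every segment) develops. Compatibility: P · Σ Lᵢ/(AᵢEᵢ) = δ_free.
The series flexibility is Σ Lᵢ/(AᵢEᵢ) = 750/(1150×195×10³) + 200/(1325×27×10³) = 8.935×10⁻⁶ mm/N.
P = 0.5341 / 8.935×10⁻⁶ = 59770 N = 59.77 kN, compressive.
σ_{nickel alloy} = P / A = 59770 / 1150 = 51.98 MPa.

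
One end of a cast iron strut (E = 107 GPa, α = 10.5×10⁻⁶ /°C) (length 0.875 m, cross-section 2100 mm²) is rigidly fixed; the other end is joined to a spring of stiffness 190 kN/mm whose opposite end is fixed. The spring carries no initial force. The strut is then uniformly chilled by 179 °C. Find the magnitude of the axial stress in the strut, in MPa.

σ ≈ 85.5 MPa (tensile)

Free thermal contraction: δ_free = αΔT L = 10.5×10⁻⁶ × 179 × 875 = 1.645 mm.
Let P be the tensile force in the spring. The strut extends elastically by PL/(AE) and the spring stretches by P/k; together these equal δ_free.
P [ L/(AE) + 1/k ] = δ_free → P [ 875/(2100×107×10³) + 1/(190×10³) ] = 1.645.
P = 1.645 / 9.157×10⁻⁶ = 179600 N.
σ = P/A = 179600/2100 = 85.52 MPa.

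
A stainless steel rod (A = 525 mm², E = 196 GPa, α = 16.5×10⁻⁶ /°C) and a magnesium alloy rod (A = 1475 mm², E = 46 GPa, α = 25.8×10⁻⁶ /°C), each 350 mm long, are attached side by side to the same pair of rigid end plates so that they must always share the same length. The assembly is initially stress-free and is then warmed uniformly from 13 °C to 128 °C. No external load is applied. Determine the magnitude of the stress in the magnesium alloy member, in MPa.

The magnesium alloy has the larger α, so on heating it would change length more than the stainless steel if both were free. The rigid plates force a common final length, so the magnesium alloy is put into compression and the stainless steel into tension, with equal and opposite forces P (no external load).
Setting the final lengths equal and cancelling L: (α₁ − α₂)ΔT = P/(A₁E₁) + P/(A₂E₂).
|α₁ − α₂|·ΔT = 9.3×10⁻⁶ × 115 = 0.00107.
1/(A₁E₁) + 1/(A₂E₂) = 1/(525×196×10³) + 1/(1475×46×10³) = 2.446×10⁻⁸ N⁻¹.
So P = 0.00107 / 2.446×10⁻⁸ = 43.73 kN.
σ_{magnesium alloy} = P/A₂ = 43730/1475 = 29.65 MPa, compressive.

σ ≈ 29.6 MPa (compressive)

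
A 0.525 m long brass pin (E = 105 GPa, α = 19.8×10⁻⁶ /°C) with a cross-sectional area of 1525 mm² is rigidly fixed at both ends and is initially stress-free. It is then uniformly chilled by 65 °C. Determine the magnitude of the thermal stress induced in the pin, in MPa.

σ ≈ 135 MPa (tensile)

Because both ends are immovable the net strain is zero, and the suppressed thermal strain is αΔT = 19.8×10⁻⁶ × 65 = 1287×10⁻⁶.
The stress required to suppress this strain is σ = Eε = 105×10³ × 1287×10⁻⁶ = 135.1 MPa, tensile since the pin is trying to contract.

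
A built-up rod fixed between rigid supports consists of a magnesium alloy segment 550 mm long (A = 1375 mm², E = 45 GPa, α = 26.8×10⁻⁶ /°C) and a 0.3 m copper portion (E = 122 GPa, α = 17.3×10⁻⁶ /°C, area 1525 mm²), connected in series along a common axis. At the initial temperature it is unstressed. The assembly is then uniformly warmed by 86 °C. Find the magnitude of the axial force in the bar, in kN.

With the walls removed the bar would change length by δ_free = Σ αᵢΔT Lᵢ = 26.8×10⁻⁶×86×550 + 17.3×10⁻⁶×86×300 = 1.714 mm.
The rigid supports impose zero overall length change; the single axial force P common to all segments must satisfy P Σ Lᵢ/(AᵢEᵢ) = δ_free.
The series flexibility is Σ Lᵢ/(AᵢEᵢ) = 550/(1375×45×10³) + 300/(1525×122×10³) = 1.05×10⁻⁵ mm/N.
So P = 1.714 / 1.05×10⁻⁵ = 163.2 kN, compressive.

P ≈ 163 kN (compressive)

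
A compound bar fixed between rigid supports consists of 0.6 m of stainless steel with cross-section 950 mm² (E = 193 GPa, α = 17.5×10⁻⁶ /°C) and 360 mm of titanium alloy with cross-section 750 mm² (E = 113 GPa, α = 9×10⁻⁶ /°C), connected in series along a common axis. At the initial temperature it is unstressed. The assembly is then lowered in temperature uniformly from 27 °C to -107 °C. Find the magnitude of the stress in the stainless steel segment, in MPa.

σ ≈ 258 MPa (tensile)

Free thermal contraction of the whole bar: Σ αᵢΔT Lᵢ = 17.5×10⁻⁶×134×600 + 9×10⁻⁶×134×360 = 1.841 mm.
The rigid supports impose zero overall length change; the single axial force P common to all segments must satisfy P Σ Lᵢ/(AᵢEᵢ) = δ_free.
Σ Lᵢ/(AᵢEᵢ) = 600/(950×193×10³) + 360/(750×113×10³) = 7.52×10⁻⁶ mm/N.
So P = 1.841 / 7.52×10⁻⁶ = 244.8 kN, tensile.
σ_{stainless steel} = P / A = 244800 / 950 = 257.7 MPa.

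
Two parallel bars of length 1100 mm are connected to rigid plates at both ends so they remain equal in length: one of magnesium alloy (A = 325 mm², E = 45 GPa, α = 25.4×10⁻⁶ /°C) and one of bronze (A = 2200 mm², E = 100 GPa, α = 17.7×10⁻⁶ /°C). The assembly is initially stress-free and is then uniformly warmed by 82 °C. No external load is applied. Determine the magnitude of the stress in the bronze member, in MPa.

The magnesium alloy has the larger α, so on heating it would change length more than the bronze if both were free. The rigid plates force a common final length, so the magnesium alloy is put into compression and the bronze into tension, with equal and opposite forces P (no external load).
Compatibility of the two members (thermal + elastic change equal): (α₁ − α₂)ΔT = P·[1/(A₁E₁) + 1/(A₂E₂)].
|α₁ − α₂|·ΔT = 7.7×10⁻⁶ × 82 = 0.0006314.
1/(A₁E₁) + 1/(A₂E₂) = 1/(325×45×10³) + 1/(2200×100×10³) = 7.292×10⁻⁸ N⁻¹.
So P = 0.0006314 / 7.292×10⁻⁸ = 8.659 kN.
σ_{bronze} = P/A₂ = 8659/2200 = 3.936 MPa, tensile.

σ ≈ 3.94 MPa (tensile)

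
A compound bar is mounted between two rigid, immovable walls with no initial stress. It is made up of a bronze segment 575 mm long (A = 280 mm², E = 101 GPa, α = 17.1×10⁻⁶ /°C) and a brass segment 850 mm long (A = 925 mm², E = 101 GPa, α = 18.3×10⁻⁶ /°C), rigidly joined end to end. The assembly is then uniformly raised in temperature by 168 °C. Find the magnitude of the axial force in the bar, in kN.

P ≈ 145 kN (compressive)

If the supports were absent, the total length change would be Σ αᵢΔT Lᵢ = 17.1×10⁻⁶×168×575 + 18.3×10⁻⁶×168×850 = 4.265 mm.
The walls prevent any net length change, so an axial force P (same in every segment) develops. Compatibility: P · Σ Lᵢ/(AᵢEᵢ) = δ_free.
The series flexibility is Σ Lᵢ/(AᵢEᵢ) = 575/(280×101×10³) + 850/(925×101×10³) = 2.943×10⁻⁵ mm/N.
So P = 4.265 / 2.943×10⁻⁵ = 144.9 kN, compressive.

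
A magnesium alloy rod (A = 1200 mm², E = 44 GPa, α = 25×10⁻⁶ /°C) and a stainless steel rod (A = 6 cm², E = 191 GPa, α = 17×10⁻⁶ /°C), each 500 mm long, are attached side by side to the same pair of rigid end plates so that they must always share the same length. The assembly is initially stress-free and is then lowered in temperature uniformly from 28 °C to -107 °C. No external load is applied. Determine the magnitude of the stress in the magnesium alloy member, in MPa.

The magnesium alloy has the larger α, so on cooling it would change length more than the stainless steel if both were free. The rigid plates force a common final length, so the magnesium alloy is put into tension and the stainless steel into compression, with equal and opposite forces P (no external load).
Compatibility of the two members (thermal + elastic change equal): (α₁ − α₂)ΔT = P·[1/(A₁E₁) + 1/(A₂E₂)].
|α₁ − α₂|·ΔT = 8×10⁻⁶ × 135 = 0.00108.
1/(A₁E₁) + 1/(A₂E₂) = 1/(1200×44×10³) + 1/(600×191×10³) = 2.767×10⁻⁸ N⁻¹.
So P = 0.00108 / 2.767×10⁻⁸ = 39.04 kN.
σ_{magnesium alloy} = P/A₁ = 39040/1200 = 32.53 MPa, tensile.

σ ≈ 32.5 MPa (tensile)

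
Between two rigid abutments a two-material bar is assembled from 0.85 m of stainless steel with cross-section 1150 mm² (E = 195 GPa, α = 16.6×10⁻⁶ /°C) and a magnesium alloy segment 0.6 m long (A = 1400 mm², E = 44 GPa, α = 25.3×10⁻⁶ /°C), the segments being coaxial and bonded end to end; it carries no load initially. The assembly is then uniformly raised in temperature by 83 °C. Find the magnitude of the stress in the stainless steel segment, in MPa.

If the supports were absent, the total length change would be Σ αᵢΔT Lᵢ = 16.6×10⁻⁶×83×850 + 25.3×10⁻⁶×83×600 = 2.431 mm.
The rigid supports impose zero overall length change; the single axial force P common to all segments must satisfy P Σ Lᵢ/(AᵢEᵢ) = δ_free.
The series flexibility is Σ Lᵢ/(AᵢEᵢ) = 850/(1150×195×10³) + 600/(1400×44×10³) = 1.353×10⁻⁵ mm/N.
Hence P = δ_free / Σ(L/AE) = 2.431/1.353×10⁻⁵ = 179.7 kN (compressive).
σ_{stainless steel} = P / A = 179700 / 1150 = 156.2 MPa.

σ ≈ 156 MPa (compressive)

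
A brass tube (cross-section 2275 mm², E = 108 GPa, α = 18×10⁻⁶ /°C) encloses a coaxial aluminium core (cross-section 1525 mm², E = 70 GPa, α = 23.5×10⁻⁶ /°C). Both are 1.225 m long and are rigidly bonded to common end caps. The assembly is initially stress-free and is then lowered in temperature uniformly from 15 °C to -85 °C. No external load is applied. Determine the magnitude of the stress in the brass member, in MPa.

Both members must finish at the same length. With the larger α, the aluminium tends to over-contract; the plates restrain it, putting the aluminium in tension and the brass in compression. With no external load the two internal forces are equal and opposite, magnitude P.
Compatibility of the two members (thermal + elastic change equal): (α₁ − α₂)ΔT = P·[1/(A₁E₁) + 1/(A₂E₂)].
|α₁ − α₂|·ΔT = 5.5×10⁻⁶ × 100 = 0.00055.
1/(A₁E₁) + 1/(A₂E₂) = 1/(2275×108×10³) + 1/(1525×70×10³) = 1.344×10⁻⁸ N⁻¹.
P = 0.00055 / 1.344×10⁻⁸ = 40930 N = 40.93 kN.
σ_{brass} = P/A₁ = 40930/2275 = 17.99 MPa, compressive.

σ ≈ 18 MPa (compressive)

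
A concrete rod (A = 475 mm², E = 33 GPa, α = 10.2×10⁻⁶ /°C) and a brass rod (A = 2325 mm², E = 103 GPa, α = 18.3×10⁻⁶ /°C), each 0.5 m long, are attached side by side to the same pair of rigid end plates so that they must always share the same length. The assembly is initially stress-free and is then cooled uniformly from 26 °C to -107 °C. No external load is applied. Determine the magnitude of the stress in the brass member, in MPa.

The brass has the larger α, so on cooling it would change length more than the concrete if both were free. The rigid plates force a common final length, so the brass is put into tension and the concrete into compression, with equal and opposite forces P (no external load).
Equating the net (thermal + elastic) strains gives |α₁ − α₂|·ΔT = P·[1/(A₁E₁) + 1/(A₂E₂)].
|α₁ − α₂|·ΔT = 8.1×10⁻⁶ × 133 = 0.001077.
1/(A₁E₁) + 1/(A₂E₂) = 1/(475×33×10³) + 1/(2325×103×10³) = 6.797×10⁻⁸ N⁻¹.
P = 0.001077 / 6.797×10⁻⁸ = 15850 N = 15.85 kN.
σ_{brass} = P/A₂ = 15850/2325 = 6.817 MPa, tensile.

σ ≈ 6.82 MPa (tensile)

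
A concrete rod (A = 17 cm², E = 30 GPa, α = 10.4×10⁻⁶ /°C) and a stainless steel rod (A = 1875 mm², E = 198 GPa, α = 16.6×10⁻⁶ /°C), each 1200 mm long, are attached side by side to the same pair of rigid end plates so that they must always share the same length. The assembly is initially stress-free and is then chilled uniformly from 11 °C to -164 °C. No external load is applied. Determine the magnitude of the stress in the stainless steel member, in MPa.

σ ≈ 25.9 MPa (tensile)

Both members must finish at the same length. With the larger α, the stainless steel tends to over-contract; the plates restrain it, putting the stainless steel in tension and the concrete in compression. With no external load the two internal forces are equal and opposite, magnitude P.
Setting the final lengths equal and cancelling L: (α₁ − α₂)ΔT = P/(A₁E₁) + P/(A₂E₂).
|α₁ − α₂|·ΔT = 6.2×10⁻⁶ × 175 = 0.001085.
1/(A₁E₁) + 1/(A₂E₂) = 1/(1700×30×10³) + 1/(1875×198×10³) = 2.23×10⁻⁸ N⁻¹.
P = 0.001085 / 2.23×10⁻⁸ = 48650 N = 48.65 kN.
σ_{stainless steel} = P/A₂ = 48650/1875 = 25.95 MPa, tensile.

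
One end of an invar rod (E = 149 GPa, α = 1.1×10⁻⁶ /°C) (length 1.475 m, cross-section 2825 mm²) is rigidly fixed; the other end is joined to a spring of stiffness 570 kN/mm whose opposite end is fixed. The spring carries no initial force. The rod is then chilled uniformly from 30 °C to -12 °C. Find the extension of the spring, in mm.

If the spring were absent the rod would shorten by αΔT L = 1.1×10⁻⁶ × 42 × 1475 = 0.06815 mm.
Let P be the tensile force in the spring. The rod extends elastically by PL/(AE) and the spring stretches by P/k; together these equal δ_free.
P [ L/(AE) + 1/k ] = δ_free → P [ 1475/(2825×149×10³) + 1/(570×10³) ] = 0.06815.
P = 0.06815 / 5.259×10⁻⁶ = 12960 N.
Spring extension = P/k = 12960/(570×10³) = 0.02273 mm.

δ ≈ 0.0227 mm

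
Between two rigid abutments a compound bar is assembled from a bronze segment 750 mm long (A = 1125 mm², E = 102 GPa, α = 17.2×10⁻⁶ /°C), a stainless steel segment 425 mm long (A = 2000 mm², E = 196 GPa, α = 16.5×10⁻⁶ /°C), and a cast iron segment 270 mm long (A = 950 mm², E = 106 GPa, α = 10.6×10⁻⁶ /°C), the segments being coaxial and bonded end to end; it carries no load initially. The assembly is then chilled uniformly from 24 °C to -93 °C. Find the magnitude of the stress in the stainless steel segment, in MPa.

If the supports were absent, the total length change would be Σ αᵢΔT Lᵢ = 17.2×10⁻⁶×117×750 + 16.5×10⁻⁶×117×425 + 10.6×10⁻⁶×117×270 = 2.665 mm.
The rigid supports impose zero overall length change; the single axial force P common to all segments must satisfy P Σ Lᵢ/(AᵢEᵢ) = δ_free.
The series flexibility is Σ Lᵢ/(AᵢEᵢ) = 750/(1125×102×10³) + 425/(2000×196×10³) + 270/(950×106×10³) = 1.03×10⁻⁵ mm/N.
P = 2.665 / 1.03×10⁻⁵ = 258700 N = 258.7 kN, tensile.
σ_{stainless steel} = P / A = 258700 / 2000 = 129.3 MPa.

σ ≈ 129 MPa (tensile)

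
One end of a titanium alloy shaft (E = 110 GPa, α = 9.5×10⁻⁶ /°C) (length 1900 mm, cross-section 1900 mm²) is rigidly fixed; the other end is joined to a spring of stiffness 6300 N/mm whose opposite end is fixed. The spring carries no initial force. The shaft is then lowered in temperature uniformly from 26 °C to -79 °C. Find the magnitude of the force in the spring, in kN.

P ≈ 11.3 kN

If the spring were absent the shaft would shorten by αΔT L = 9.5×10⁻⁶ × 105 × 1900 = 1.895 mm.
Let P be the tensile force in the spring. The shaft extends elastically by PL/(AE) and the spring stretches by P/k; together these equal δ_free.
So P = δ_free / [L/(AE) + 1/k] = 1.895 / [ 1900/(1900×110×10³) + 1/(6300) ].
P = 1.895 / 0.0001678 = 11290 N.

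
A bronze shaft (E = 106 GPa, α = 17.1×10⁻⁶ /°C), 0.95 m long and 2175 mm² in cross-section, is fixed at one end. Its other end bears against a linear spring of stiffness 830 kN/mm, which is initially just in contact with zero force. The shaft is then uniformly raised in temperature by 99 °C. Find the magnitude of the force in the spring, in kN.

P ≈ 302 kN

If the spring were absent the shaft would lengthen by αΔT L = 17.1×10⁻⁶ × 99 × 950 = 1.608 mm.
Let P be the compressive force at the spring. The shaft shortens elastically by PL/(AE) and the spring compresses by P/k; together these equal δ_free.
So P = δ_free / [L/(AE) + 1/k] = 1.608 / [ 950/(2175×106×10³) + 1/(830×10³) ].
P = 1.608 / 5.325×10⁻⁶ = 302000 N.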